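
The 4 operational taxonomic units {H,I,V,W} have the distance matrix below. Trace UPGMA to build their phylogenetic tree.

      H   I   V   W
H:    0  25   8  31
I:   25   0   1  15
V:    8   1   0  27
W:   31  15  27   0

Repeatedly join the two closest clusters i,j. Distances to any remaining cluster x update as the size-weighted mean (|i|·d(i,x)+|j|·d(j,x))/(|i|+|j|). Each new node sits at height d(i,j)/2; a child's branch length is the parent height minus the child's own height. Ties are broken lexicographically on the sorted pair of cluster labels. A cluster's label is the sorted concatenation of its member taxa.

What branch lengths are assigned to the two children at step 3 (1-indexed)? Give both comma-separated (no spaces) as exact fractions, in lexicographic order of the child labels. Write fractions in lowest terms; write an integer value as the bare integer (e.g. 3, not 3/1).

47/12,73/6

iteration 1: select I,V (d=1); attach at lengths (1/2, 1/2); label the merged cluster IV
  updated: d(H,IV)=33/2, d(IV,W)=21
iteration 2: select H,IV (d=33/2); attach at lengths (33/4, 31/4); label the merged cluster HIV
  updated: d(HIV,W)=73/3
iteration 3: select HIV,W (d=73/3); attach at lengths (47/12, 73/6); label the merged cluster HIVW
final tree: ((H:33/4,(I:1/2,V:1/2):31/4):47/12,W:73/6)
total length: 397/12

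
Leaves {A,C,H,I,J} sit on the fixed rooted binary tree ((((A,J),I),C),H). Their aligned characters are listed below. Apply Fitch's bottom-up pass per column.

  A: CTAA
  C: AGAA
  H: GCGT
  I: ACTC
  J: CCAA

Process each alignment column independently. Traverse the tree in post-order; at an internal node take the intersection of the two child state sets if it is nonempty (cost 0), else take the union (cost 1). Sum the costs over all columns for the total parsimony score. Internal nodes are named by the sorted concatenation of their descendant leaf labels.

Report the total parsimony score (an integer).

AJ@0: {C} ∩ {C} = {C} (intersection, +0)
AIJ@0: {C} ∪ {A} = {A,C} (union, +1)
ACIJ@0: {A,C} ∩ {A} = {A} (intersection, +0)
ACHIJ@0: {A} ∪ {G} = {A,G} (union, +1)
AJ@1: {T} ∪ {C} = {C,T} (union, +1)
AIJ@1: {C,T} ∩ {C} = {C} (intersection, +0)
ACIJ@1: {C} ∪ {G} = {C,G} (union, +1)
ACHIJ@1: {C,G} ∩ {C} = {C} (intersection, +0)
AJ@2: {A} ∩ {A} = {A} (intersection, +0)
AIJ@2: {A} ∪ {T} = {A,T} (union, +1)
ACIJ@2: {A,T} ∩ {A} = {A} (intersection, +0)
ACHIJ@2: {A} ∪ {G} = {A,G} (union, +1)
AJ@3: {A} ∩ {A} = {A} (intersection, +0)
AIJ@3: {A} ∪ {C} = {A,C} (union, +1)
ACIJ@3: {A,C} ∩ {A} = {A} (intersection, +0)
ACHIJ@3: {A} ∪ {T} = {A,T} (union, +1)
per-site changes: [2, 2, 2, 2]; total = 8

8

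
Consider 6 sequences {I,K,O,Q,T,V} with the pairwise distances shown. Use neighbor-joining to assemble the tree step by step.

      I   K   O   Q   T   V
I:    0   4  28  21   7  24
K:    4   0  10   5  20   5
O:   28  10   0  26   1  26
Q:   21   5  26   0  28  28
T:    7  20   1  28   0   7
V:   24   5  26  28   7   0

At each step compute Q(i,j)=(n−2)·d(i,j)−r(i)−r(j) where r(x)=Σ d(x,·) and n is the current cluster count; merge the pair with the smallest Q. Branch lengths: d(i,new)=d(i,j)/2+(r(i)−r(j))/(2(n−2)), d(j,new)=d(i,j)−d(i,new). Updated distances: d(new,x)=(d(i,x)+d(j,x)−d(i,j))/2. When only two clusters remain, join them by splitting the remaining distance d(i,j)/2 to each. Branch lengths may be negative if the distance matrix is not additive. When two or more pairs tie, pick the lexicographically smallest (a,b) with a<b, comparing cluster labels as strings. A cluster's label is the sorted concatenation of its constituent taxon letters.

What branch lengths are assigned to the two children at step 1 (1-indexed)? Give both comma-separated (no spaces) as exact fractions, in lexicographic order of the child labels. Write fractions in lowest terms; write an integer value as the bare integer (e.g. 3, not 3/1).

4,-3

1. join O+T (d=1, Q=-150) ⇒ OT; edges |O|=4, |T|=-3
  updated: d(I,OT)=17, d(K,OT)=29/2, d(OT,Q)=53/2, d(OT,V)=16
2. join OT+V (d=16, Q=-99) ⇒ OTV; edges |OT|=49/6, |V|=47/6
  updated: d(I,OTV)=25/2, d(K,OTV)=7/4, d(OTV,Q)=77/4
3. join I+OTV (d=25/2, Q=-46) ⇒ IOTV; edges |I|=29/4, |OTV|=21/4
  updated: d(IOTV,K)=-27/8, d(IOTV,Q)=111/8
4. join IOTV+K (d=-27/8, Q=-31/2) ⇒ IKOTV; edges |IOTV|=11/4, |K|=-49/8
  updated: d(IKOTV,Q)=89/8
5. join IKOTV+Q (d=89/8) ⇒ IKOQTV; edges |IKOTV|=89/16, |Q|=89/16
final tree: (((I:29/4,((O:4,T:-3):49/6,V:47/6):21/4):11/4,K:-49/8):89/16,Q:89/16)
total length: 149/4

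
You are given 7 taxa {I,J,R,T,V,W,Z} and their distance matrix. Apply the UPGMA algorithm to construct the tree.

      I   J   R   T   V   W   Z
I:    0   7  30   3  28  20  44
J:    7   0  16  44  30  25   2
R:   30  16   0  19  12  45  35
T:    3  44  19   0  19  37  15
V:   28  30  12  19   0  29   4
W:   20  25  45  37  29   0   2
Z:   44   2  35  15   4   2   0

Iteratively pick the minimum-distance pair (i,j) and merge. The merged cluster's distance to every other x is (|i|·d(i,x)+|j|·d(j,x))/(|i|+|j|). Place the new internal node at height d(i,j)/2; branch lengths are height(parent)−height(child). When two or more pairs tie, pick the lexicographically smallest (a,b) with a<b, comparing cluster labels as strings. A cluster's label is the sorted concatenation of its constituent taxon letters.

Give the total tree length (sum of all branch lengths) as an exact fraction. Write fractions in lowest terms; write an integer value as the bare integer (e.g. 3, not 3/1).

1. join J+Z (d=2) ⇒ JZ; edges |J|=1, |Z|=1
  updated: d(I,JZ)=51/2, d(JZ,R)=51/2, d(JZ,T)=59/2, d(JZ,V)=17, d(JZ,W)=27/2
2. join I+T (d=3) ⇒ IT; edges |I|=3/2, |T|=3/2
  updated: d(IT,JZ)=55/2, d(IT,R)=49/2, d(IT,V)=47/2, d(IT,W)=57/2
3. join R+V (d=12) ⇒ RV; edges |R|=6, |V|=6
  updated: d(IT,RV)=24, d(JZ,RV)=85/4, d(RV,W)=37
4. join JZ+W (d=27/2) ⇒ JWZ; edges |JZ|=23/4, |W|=27/4
  updated: d(IT,JWZ)=167/6, d(JWZ,RV)=53/2
5. join IT+RV (d=24) ⇒ IRTV; edges |IT|=21/2, |RV|=6
  updated: d(IRTV,JWZ)=163/6
6. join IRTV+JWZ (d=163/6) ⇒ IJRTVWZ; edges |IRTV|=19/12, |JWZ|=41/6
final tree: (((I:3/2,T:3/2):21/2,(R:6,V:6):6):19/12,((J:1,Z:1):23/4,W:27/4):41/6)
total length: 653/12

653/12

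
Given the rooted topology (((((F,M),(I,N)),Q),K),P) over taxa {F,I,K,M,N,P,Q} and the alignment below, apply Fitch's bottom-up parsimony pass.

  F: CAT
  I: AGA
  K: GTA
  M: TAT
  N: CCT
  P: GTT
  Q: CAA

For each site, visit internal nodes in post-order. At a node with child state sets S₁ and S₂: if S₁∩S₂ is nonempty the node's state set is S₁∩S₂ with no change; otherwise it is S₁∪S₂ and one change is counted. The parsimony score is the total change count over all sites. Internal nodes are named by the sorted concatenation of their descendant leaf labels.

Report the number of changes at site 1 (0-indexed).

[col 0] FM: children F:{C}, M:{T} ∪→ {C,T}; cost 1
[col 0] IN: children I:{A}, N:{C} ∪→ {A,C}; cost 1
[col 0] FIMN: children FM:{C,T}, IN:{A,C} ∩→ {C}; cost 0
[col 0] FIMNQ: children FIMN:{C}, Q:{C} ∩→ {C}; cost 0
[col 0] FIKMNQ: children FIMNQ:{C}, K:{G} ∪→ {C,G}; cost 1
[col 0] FIKMNPQ: children FIKMNQ:{C,G}, P:{G} ∩→ {G}; cost 0
[col 1] FM: children F:{A}, M:{A} ∩→ {A}; cost 0
[col 1] IN: children I:{G}, N:{C} ∪→ {C,G}; cost 1
[col 1] FIMN: children FM:{A}, IN:{C,G} ∪→ {A,C,G}; cost 1
[col 1] FIMNQ: children FIMN:{A,C,G}, Q:{A} ∩→ {A}; cost 0
[col 1] FIKMNQ: children FIMNQ:{A}, K:{T} ∪→ {A,T}; cost 1
[col 1] FIKMNPQ: children FIKMNQ:{A,T}, P:{T} ∩→ {T}; cost 0
[col 2] FM: children F:{T}, M:{T} ∩→ {T}; cost 0
[col 2] IN: children I:{A}, N:{T} ∪→ {A,T}; cost 1
[col 2] FIMN: children FM:{T}, IN:{A,T} ∩→ {T}; cost 0
[col 2] FIMNQ: children FIMN:{T}, Q:{A} ∪→ {A,T}; cost 1
[col 2] FIKMNQ: children FIMNQ:{A,T}, K:{A} ∩→ {A}; cost 0
[col 2] FIKMNPQ: children FIKMNQ:{A}, P:{T} ∪→ {A,T}; cost 1
per-site changes: [3, 3, 3]; total = 9

3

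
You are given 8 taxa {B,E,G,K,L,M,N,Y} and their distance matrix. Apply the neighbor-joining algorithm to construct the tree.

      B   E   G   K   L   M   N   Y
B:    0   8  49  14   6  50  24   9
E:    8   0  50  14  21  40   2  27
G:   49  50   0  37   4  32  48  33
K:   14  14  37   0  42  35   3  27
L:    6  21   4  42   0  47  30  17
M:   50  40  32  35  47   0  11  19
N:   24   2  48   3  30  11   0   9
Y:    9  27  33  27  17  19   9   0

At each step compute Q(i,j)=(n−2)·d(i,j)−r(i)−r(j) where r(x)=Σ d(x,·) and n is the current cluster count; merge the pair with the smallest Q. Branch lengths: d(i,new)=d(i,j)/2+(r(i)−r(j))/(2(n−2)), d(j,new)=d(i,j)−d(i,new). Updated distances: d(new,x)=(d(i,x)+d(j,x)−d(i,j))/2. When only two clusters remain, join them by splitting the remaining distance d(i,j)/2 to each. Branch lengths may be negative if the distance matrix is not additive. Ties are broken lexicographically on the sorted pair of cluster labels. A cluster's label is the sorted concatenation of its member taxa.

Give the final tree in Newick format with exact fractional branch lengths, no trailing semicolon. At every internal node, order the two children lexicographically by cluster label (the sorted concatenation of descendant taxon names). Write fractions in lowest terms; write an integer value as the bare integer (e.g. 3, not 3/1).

step 1: merge (G,L) at d=4, Q=-396; branch lengths G→55/6, L→-31/6; new cluster GL
  updated: d(B,GL)=51/2, d(E,GL)=67/2, d(GL,K)=75/2, d(GL,M)=75/2, d(GL,N)=37, d(GL,Y)=23
step 2: merge (M,N) at d=11, Q=-447/2; branch lengths M→323/20, N→-103/20; new cluster MN
  updated: d(B,MN)=63/2, d(E,MN)=31/2, d(GL,MN)=127/4, d(K,MN)=27/2, d(MN,Y)=17/2
step 3: merge (MN,Y) at d=17/2, Q=-645/4; branch lengths MN→161/32, Y→111/32; new cluster MNY
  updated: d(B,MNY)=16, d(E,MNY)=17, d(GL,MNY)=185/8, d(K,MNY)=16
step 4: merge (GL,MNY) at d=185/8, Q=-979/8; branch lengths GL→935/48, MNY→175/48; new cluster GLMNY
  updated: d(B,GLMNY)=147/16, d(E,GLMNY)=219/16, d(GLMNY,K)=243/16
step 5: merge (B,E) at d=8, Q=-407/8; branch lengths B→23/8, E→41/8; new cluster BE
  updated: d(BE,GLMNY)=119/16, d(BE,K)=10
step 6: merge (BE,GLMNY) at d=119/16, Q=-261/8; branch lengths BE→9/8, GLMNY→101/16; new cluster BEGLMNY
  updated: d(BEGLMNY,K)=71/8
step 7: merge (BEGLMNY,K) at d=71/8; branch lengths BEGLMNY→71/16, K→71/16; new cluster BEGKLMNY
final tree: (((B:23/8,E:41/8):9/8,((G:55/6,L:-31/6):935/48,((M:323/20,N:-103/20):161/32,Y:111/32):175/48):101/16):71/16,K:71/16)
total length: 1135/16

(((B:23/8,E:41/8):9/8,((G:55/6,L:-31/6):935/48,((M:323/20,N:-103/20):161/32,Y:111/32):175/48):101/16):71/16,K:71/16)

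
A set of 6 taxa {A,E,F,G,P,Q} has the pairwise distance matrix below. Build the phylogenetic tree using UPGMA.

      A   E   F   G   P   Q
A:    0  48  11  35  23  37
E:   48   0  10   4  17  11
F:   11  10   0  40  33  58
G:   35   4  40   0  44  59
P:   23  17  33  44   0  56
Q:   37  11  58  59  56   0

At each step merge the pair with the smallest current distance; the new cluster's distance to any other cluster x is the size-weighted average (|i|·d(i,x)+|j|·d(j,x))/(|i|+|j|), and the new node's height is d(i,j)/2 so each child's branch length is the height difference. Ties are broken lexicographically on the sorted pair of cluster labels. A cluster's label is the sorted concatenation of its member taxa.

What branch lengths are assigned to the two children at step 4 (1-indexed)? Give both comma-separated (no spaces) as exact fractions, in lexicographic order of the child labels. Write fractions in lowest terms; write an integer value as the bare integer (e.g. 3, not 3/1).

13/6,85/6

step 1: merge (E,G) at d=4; branch lengths E→2, G→2; new cluster EG
  updated: d(A,EG)=83/2, d(EG,F)=25, d(EG,P)=61/2, d(EG,Q)=35
step 2: merge (A,F) at d=11; branch lengths A→11/2, F→11/2; new cluster AF
  updated: d(AF,EG)=133/4, d(AF,P)=28, d(AF,Q)=95/2
step 3: merge (AF,P) at d=28; branch lengths AF→17/2, P→14; new cluster AFP
  updated: d(AFP,EG)=97/3, d(AFP,Q)=151/3
step 4: merge (AFP,EG) at d=97/3; branch lengths AFP→13/6, EG→85/6; new cluster AEFGP
  updated: d(AEFGP,Q)=221/5
step 5: merge (AEFGP,Q) at d=221/5; branch lengths AEFGP→89/15, Q→221/10; new cluster AEFGPQ
final tree: ((((A:11/2,F:11/2):17/2,P:14):13/6,(E:2,G:2):85/6):89/15,Q:221/10)
total length: 1228/15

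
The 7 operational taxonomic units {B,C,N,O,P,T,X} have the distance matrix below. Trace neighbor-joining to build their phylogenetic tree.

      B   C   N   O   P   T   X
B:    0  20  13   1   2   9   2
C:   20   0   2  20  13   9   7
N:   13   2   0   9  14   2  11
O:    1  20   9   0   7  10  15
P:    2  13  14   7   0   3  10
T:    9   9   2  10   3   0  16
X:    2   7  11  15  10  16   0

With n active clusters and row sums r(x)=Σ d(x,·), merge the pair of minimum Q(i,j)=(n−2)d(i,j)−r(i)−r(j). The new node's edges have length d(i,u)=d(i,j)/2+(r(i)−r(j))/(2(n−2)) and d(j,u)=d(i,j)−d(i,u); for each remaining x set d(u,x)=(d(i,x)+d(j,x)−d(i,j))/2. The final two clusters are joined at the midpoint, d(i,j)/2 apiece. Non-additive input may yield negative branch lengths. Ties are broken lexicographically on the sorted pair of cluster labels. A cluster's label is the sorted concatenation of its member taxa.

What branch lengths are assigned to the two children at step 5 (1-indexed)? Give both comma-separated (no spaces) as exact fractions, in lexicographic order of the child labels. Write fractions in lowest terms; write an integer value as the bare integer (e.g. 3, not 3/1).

iteration 1: select C,N (d=2, Q=-112); attach at lengths (3, -1); label the merged cluster CN
  updated: d(B,CN)=31/2, d(CN,O)=27/2, d(CN,P)=25/2, d(CN,T)=9/2, d(CN,X)=8
iteration 2: select CN,T (d=9/2, Q=-157/2); attach at lengths (59/16, 13/16); label the merged cluster CNT
  updated: d(B,CNT)=10, d(CNT,O)=19/2, d(CNT,P)=11/2, d(CNT,X)=39/4
iteration 3: select B,X (d=2, Q=-183/4); attach at lengths (-21/8, 37/8); label the merged cluster BX
  updated: d(BX,CNT)=71/8, d(BX,O)=7, d(BX,P)=5
iteration 4: select BX,O (d=7, Q=-243/8); attach at lengths (91/32, 133/32); label the merged cluster BOX
  updated: d(BOX,CNT)=91/16, d(BOX,P)=5/2
iteration 5: select BOX,CNT (d=91/16, Q=-219/16); attach at lengths (43/32, 139/32); label the merged cluster BCNOTX
  updated: d(BCNOTX,P)=37/32
iteration 6: select BCNOTX,P (d=37/32); attach at lengths (37/64, 37/64); label the merged cluster BCNOPTX
final tree: ((((B:-21/8,X:37/8):91/32,O:133/32):43/32,((C:3,N:-1):59/16,T:13/16):139/32):37/64,P:37/64)
total length: 715/32

43/32,139/32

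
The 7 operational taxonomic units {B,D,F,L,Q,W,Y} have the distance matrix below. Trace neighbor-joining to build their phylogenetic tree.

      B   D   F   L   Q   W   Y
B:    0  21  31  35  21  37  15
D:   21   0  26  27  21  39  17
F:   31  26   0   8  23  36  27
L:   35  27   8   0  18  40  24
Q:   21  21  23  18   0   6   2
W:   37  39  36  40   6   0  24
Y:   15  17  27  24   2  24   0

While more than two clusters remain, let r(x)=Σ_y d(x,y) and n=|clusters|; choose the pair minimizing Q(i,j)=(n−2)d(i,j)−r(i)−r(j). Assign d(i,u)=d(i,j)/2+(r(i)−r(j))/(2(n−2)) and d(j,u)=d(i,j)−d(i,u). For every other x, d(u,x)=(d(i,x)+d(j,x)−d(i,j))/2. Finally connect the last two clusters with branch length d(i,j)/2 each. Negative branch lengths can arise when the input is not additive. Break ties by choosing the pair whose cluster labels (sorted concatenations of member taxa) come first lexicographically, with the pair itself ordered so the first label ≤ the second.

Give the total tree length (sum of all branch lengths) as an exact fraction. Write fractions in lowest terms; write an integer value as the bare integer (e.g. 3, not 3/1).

1. join F+L (d=8, Q=-263) ⇒ FL; edges |F|=39/10, |L|=41/10
  updated: d(B,FL)=29, d(D,FL)=45/2, d(FL,Q)=33/2, d(FL,W)=34, d(FL,Y)=43/2
2. join Q+W (d=6, Q=-365/2) ⇒ QW; edges |Q|=-99/16, |W|=195/16
  updated: d(B,QW)=26, d(D,QW)=27, d(FL,QW)=89/4, d(QW,Y)=10
3. join QW+Y (d=10, Q=-475/4) ⇒ QWY; edges |QW|=69/8, |Y|=11/8
  updated: d(B,QWY)=31/2, d(D,QWY)=17, d(FL,QWY)=135/8
4. join B+D (d=21, Q=-84) ⇒ BD; edges |B|=47/4, |D|=37/4
  updated: d(BD,FL)=61/4, d(BD,QWY)=23/4
5. join BD+FL (d=61/4, Q=-303/8) ⇒ BDFL; edges |BD|=33/16, |FL|=211/16
  updated: d(BDFL,QWY)=59/16
6. join BDFL+QWY (d=59/16) ⇒ BDFLQWY; edges |BDFL|=59/32, |QWY|=59/32
final tree: (((B:47/4,D:37/4):33/16,(F:39/10,L:41/10):211/16):59/32,((Q:-99/16,W:195/16):69/8,Y:11/8):59/32)
total length: 1023/16

1023/16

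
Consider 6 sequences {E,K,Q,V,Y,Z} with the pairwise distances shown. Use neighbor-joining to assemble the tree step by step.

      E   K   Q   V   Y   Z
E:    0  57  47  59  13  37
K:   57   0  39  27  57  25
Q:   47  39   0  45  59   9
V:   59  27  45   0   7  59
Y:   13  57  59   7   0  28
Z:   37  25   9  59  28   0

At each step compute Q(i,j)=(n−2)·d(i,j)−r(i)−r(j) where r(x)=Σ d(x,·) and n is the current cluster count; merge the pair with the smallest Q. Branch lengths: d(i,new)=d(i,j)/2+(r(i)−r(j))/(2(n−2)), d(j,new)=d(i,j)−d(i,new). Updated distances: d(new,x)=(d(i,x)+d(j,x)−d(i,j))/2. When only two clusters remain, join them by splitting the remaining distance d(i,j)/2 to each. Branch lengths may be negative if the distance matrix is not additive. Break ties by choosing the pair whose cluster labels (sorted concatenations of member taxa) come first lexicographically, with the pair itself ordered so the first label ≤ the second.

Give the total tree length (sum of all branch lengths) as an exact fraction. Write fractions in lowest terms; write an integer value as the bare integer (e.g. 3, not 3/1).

1427/16

iteration 1: select V,Y (d=7, Q=-333); attach at lengths (61/8, -5/8); label the merged cluster VY
  updated: d(E,VY)=65/2, d(K,VY)=77/2, d(Q,VY)=97/2, d(VY,Z)=40
iteration 2: select E,VY (d=65/2, Q=-471/2); attach at lengths (223/12, 167/12); label the merged cluster EVY
  updated: d(EVY,K)=63/2, d(EVY,Q)=63/2, d(EVY,Z)=89/4
iteration 3: select EVY,K (d=63/2, Q=-471/4); attach at lengths (211/16, 293/16); label the merged cluster EKVY
  updated: d(EKVY,Q)=39/2, d(EKVY,Z)=63/8
iteration 4: select EKVY,Q (d=39/2, Q=-291/8); attach at lengths (147/16, 165/16); label the merged cluster EKQVY
  updated: d(EKQVY,Z)=-21/16
iteration 5: select EKQVY,Z (d=-21/16); attach at lengths (-21/32, -21/32); label the merged cluster EKQVYZ
final tree: ((((E:223/12,(V:61/8,Y:-5/8):167/12):211/16,K:293/16):147/16,Q:165/16):-21/32,Z:-21/32)
total length: 1427/16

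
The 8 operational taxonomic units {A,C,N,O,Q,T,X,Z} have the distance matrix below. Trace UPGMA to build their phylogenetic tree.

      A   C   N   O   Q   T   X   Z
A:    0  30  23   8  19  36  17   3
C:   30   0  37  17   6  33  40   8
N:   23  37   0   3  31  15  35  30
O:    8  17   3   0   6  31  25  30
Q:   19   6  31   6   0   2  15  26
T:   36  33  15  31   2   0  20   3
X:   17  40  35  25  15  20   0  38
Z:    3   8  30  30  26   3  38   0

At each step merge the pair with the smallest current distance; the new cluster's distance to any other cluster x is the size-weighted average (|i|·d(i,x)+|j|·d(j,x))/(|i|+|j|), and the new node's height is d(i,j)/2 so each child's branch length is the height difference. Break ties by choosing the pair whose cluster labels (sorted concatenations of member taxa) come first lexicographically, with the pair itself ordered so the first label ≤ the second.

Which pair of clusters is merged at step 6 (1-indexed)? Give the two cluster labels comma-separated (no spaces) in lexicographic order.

iteration 1: select Q,T (d=2); attach at lengths (1, 1); label the merged cluster QT
  updated: d(A,QT)=55/2, d(C,QT)=39/2, d(N,QT)=23, d(O,QT)=37/2, d(QT,X)=35/2, d(QT,Z)=29/2
iteration 2: select A,Z (d=3); attach at lengths (3/2, 3/2); label the merged cluster AZ
  updated: d(AZ,C)=19, d(AZ,N)=53/2, d(AZ,O)=19, d(AZ,QT)=21, d(AZ,X)=55/2
iteration 3: select N,O (d=3); attach at lengths (3/2, 3/2); label the merged cluster NO
  updated: d(AZ,NO)=91/4, d(C,NO)=27, d(NO,QT)=83/4, d(NO,X)=30
iteration 4: select QT,X (d=35/2); attach at lengths (31/4, 35/4); label the merged cluster QTX
  updated: d(AZ,QTX)=139/6, d(C,QTX)=79/3, d(NO,QTX)=143/6
iteration 5: select AZ,C (d=19); attach at lengths (8, 19/2); label the merged cluster ACZ
  updated: d(ACZ,NO)=145/6, d(ACZ,QTX)=218/9
iteration 6: select NO,QTX (d=143/6); attach at lengths (125/12, 19/6); label the merged cluster NOQTX
  updated: d(ACZ,NOQTX)=121/5
iteration 7: select ACZ,NOQTX (d=121/5); attach at lengths (13/5, 11/60); label the merged cluster ACNOQTXZ
final tree: (((A:3/2,Z:3/2):8,C:19/2):13/5,((N:3/2,O:3/2):125/12,((Q:1,T:1):31/4,X:35/4):19/6):11/60)
total length: 1751/30

NO,QTX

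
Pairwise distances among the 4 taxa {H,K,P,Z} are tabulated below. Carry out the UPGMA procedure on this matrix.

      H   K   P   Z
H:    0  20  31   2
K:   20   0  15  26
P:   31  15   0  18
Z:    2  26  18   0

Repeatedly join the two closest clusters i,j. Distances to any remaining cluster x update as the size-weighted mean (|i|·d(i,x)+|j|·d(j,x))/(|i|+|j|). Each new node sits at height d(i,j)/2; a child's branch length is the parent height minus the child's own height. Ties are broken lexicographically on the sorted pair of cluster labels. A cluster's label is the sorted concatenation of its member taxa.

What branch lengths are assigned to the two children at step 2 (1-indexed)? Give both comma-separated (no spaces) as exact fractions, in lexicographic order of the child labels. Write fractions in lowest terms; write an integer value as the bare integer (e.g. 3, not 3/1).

15/2,15/2

1. join H+Z (d=2) ⇒ HZ; edges |H|=1, |Z|=1
  updated: d(HZ,K)=23, d(HZ,P)=49/2
2. join K+P (d=15) ⇒ KP; edges |K|=15/2, |P|=15/2
  updated: d(HZ,KP)=95/4
3. join HZ+KP (d=95/4) ⇒ HKPZ; edges |HZ|=87/8, |KP|=35/8
final tree: ((H:1,Z:1):87/8,(K:15/2,P:15/2):35/8)
total length: 129/4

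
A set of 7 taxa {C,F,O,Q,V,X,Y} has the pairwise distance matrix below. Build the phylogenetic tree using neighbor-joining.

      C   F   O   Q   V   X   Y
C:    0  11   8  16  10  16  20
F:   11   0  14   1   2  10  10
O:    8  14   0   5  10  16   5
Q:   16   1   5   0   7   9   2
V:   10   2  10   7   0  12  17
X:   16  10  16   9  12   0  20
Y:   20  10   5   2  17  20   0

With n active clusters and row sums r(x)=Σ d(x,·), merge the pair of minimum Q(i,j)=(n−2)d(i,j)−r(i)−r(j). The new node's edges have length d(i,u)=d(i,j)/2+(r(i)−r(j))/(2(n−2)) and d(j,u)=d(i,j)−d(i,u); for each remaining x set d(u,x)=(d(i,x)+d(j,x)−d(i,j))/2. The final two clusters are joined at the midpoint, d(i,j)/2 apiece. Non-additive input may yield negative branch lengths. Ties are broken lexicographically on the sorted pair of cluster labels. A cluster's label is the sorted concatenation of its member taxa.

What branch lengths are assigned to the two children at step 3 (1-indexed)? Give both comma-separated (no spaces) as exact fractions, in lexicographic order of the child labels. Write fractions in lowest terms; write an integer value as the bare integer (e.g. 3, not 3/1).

5/24,43/24

step 1: merge (O,Y) at d=5, Q=-107; branch lengths O→9/10, Y→41/10; new cluster OY
  updated: d(C,OY)=23/2, d(F,OY)=19/2, d(OY,Q)=1, d(OY,V)=11, d(OY,X)=31/2
step 2: merge (OY,Q) at d=1, Q=-157/2; branch lengths OY→37/16, Q→-21/16; new cluster OQY
  updated: d(C,OQY)=53/4, d(F,OQY)=19/4, d(OQY,V)=17/2, d(OQY,X)=47/4
step 3: merge (F,V) at d=2, Q=-217/4; branch lengths F→5/24, V→43/24; new cluster FV
  updated: d(C,FV)=19/2, d(FV,OQY)=45/8, d(FV,X)=10
step 4: merge (C,FV) at d=19/2, Q=-359/8; branch lengths C→261/32, FV→43/32; new cluster CFV
  updated: d(CFV,OQY)=75/16, d(CFV,X)=33/4
step 5: merge (CFV,OQY) at d=75/16, Q=-395/16; branch lengths CFV→19/32, OQY→131/32; new cluster CFOQVY
  updated: d(CFOQVY,X)=245/32
step 6: merge (CFOQVY,X) at d=245/32; branch lengths CFOQVY→245/64, X→245/64; new cluster CFOQVXY
final tree: (((C:261/32,(F:5/24,V:43/24):43/32):19/32,((O:9/10,Y:41/10):37/16,Q:-21/16):131/32):245/64,X:245/64)
total length: 955/32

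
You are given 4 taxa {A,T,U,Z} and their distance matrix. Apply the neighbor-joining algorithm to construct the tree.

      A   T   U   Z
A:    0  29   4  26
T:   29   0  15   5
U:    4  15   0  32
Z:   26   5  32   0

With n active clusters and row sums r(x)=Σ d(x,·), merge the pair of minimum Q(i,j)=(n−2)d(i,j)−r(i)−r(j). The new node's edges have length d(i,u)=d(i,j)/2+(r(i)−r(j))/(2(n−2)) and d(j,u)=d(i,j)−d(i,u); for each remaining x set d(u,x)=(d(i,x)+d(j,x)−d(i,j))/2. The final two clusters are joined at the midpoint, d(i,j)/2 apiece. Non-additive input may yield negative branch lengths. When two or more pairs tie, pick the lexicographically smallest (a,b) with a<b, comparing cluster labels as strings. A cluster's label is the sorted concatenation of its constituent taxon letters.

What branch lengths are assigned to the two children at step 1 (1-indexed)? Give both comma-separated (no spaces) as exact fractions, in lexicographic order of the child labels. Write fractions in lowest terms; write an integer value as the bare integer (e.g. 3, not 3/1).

1. join A+U (d=4, Q=-102) ⇒ AU; edges |A|=4, |U|=0
  updated: d(AU,T)=20, d(AU,Z)=27
2. join AU+T (d=20, Q=-52) ⇒ ATU; edges |AU|=21, |T|=-1
  updated: d(ATU,Z)=6
3. join ATU+Z (d=6) ⇒ ATUZ; edges |ATU|=3, |Z|=3
final tree: (((A:4,U:0):21,T:-1):3,Z:3)
total length: 30

4,0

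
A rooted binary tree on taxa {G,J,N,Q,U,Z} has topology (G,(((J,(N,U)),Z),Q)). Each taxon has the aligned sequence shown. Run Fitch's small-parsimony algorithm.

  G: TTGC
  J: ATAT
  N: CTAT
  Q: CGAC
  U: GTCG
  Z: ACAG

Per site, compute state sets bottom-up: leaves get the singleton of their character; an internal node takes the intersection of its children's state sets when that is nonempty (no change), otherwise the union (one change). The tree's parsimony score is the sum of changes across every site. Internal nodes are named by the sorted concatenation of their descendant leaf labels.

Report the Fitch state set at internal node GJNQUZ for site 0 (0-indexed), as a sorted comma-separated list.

A,C,T

NU@0: {C} ∪ {G} = {C,G} (union, +1)
JNU@0: {A} ∪ {C,G} = {A,C,G} (union, +1)
JNUZ@0: {A,C,G} ∩ {A} = {A} (intersection, +0)
JNQUZ@0: {A} ∪ {C} = {A,C} (union, +1)
GJNQUZ@0: {T} ∪ {A,C} = {A,C,T} (union, +1)
NU@1: {T} ∩ {T} = {T} (intersection, +0)
JNU@1: {T} ∩ {T} = {T} (intersection, +0)
JNUZ@1: {T} ∪ {C} = {C,T} (union, +1)
JNQUZ@1: {C,T} ∪ {G} = {C,G,T} (union, +1)
GJNQUZ@1: {T} ∩ {C,G,T} = {T} (intersection, +0)
NU@2: {A} ∪ {C} = {A,C} (union, +1)
JNU@2: {A} ∩ {A,C} = {A} (intersection, +0)
JNUZ@2: {A} ∩ {A} = {A} (intersection, +0)
JNQUZ@2: {A} ∩ {A} = {A} (intersection, +0)
GJNQUZ@2: {G} ∪ {A} = {A,G} (union, +1)
NU@3: {T} ∪ {G} = {G,T} (union, +1)
JNU@3: {T} ∩ {G,T} = {T} (intersection, +0)
JNUZ@3: {T} ∪ {G} = {G,T} (union, +1)
JNQUZ@3: {G,T} ∪ {C} = {C,G,T} (union, +1)
GJNQUZ@3: {C} ∩ {C,G,T} = {C} (intersection, +0)
per-site changes: [4, 2, 2, 3]; total = 11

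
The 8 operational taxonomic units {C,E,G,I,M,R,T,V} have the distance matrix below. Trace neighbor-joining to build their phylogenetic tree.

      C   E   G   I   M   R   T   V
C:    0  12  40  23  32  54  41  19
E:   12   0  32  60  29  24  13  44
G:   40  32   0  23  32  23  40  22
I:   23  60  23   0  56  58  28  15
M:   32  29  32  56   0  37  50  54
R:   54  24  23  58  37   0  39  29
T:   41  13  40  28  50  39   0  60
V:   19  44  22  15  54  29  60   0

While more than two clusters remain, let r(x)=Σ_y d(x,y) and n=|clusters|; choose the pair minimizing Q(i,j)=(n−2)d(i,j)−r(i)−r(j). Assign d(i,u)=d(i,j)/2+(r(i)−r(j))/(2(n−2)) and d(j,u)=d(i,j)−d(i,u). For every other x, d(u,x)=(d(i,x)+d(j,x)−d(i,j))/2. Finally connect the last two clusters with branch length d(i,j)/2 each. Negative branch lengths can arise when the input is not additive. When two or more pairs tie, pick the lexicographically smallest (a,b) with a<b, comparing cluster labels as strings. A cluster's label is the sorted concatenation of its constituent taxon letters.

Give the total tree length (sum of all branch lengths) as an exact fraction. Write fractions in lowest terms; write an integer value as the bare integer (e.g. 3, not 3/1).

iteration 1: select I,V (d=15, Q=-416); attach at lengths (55/6, 35/6); label the merged cluster IV
  updated: d(C,IV)=27/2, d(E,IV)=89/2, d(G,IV)=15, d(IV,M)=95/2, d(IV,R)=36, d(IV,T)=73/2
iteration 2: select C,IV (d=27/2, Q=-318); attach at lengths (67/10, 34/5); label the merged cluster CIV
  updated: d(CIV,E)=43/2, d(CIV,G)=83/4, d(CIV,M)=33, d(CIV,R)=153/4, d(CIV,T)=32
iteration 3: select E,T (d=13, Q=-483/2); attach at lengths (-5/16, 213/16); label the merged cluster ET
  updated: d(CIV,ET)=81/4, d(ET,G)=59/2, d(ET,M)=33, d(ET,R)=25
iteration 4: select G,R (d=23, Q=-319/2); attach at lengths (17/2, 29/2); label the merged cluster GR
  updated: d(CIV,GR)=18, d(ET,GR)=63/4, d(GR,M)=23
iteration 5: select CIV,ET (d=81/4, Q=-399/4); attach at lengths (171/16, 153/16); label the merged cluster CEITV
  updated: d(CEITV,GR)=27/4, d(CEITV,M)=183/8
iteration 6: select CEITV,GR (d=27/4, Q=-421/8); attach at lengths (53/16, 55/16); label the merged cluster CEGIRTV
  updated: d(CEGIRTV,M)=313/16
iteration 7: select CEGIRTV,M (d=313/16); attach at lengths (313/32, 313/32); label the merged cluster CEGIMRTV
final tree: ((((C:67/10,(I:55/6,V:35/6):34/5):171/16,(E:-5/16,T:213/16):153/16):53/16,(G:17/2,R:29/2):55/16):313/32,M:313/32)
total length: 1777/16

1777/16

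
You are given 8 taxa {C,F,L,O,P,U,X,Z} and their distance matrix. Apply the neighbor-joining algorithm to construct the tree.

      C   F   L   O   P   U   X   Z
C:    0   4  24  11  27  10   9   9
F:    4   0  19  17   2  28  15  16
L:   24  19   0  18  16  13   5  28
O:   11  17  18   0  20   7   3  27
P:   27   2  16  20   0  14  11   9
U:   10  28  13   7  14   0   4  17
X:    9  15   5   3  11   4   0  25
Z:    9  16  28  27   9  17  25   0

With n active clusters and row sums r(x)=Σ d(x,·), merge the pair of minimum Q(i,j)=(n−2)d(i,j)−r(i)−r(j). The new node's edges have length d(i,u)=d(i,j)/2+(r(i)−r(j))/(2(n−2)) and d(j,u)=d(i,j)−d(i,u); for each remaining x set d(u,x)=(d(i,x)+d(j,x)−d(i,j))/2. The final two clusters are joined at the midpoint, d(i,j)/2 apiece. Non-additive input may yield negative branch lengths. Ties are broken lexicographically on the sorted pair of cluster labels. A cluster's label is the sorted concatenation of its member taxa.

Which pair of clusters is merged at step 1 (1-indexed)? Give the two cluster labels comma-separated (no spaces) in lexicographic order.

F,P

iteration 1: select F,P (d=2, Q=-188); attach at lengths (7/6, 5/6); label the merged cluster FP
  updated: d(C,FP)=29/2, d(FP,L)=33/2, d(FP,O)=35/2, d(FP,U)=20, d(FP,X)=12, d(FP,Z)=23/2
iteration 2: select FP,Z (d=23/2, Q=-152); attach at lengths (16/5, 83/10); label the merged cluster FPZ
  updated: d(C,FPZ)=6, d(FPZ,L)=33/2, d(FPZ,O)=33/2, d(FPZ,U)=51/4, d(FPZ,X)=51/4
iteration 3: select C,FPZ (d=6, Q=-201/2); attach at lengths (39/16, 57/16); label the merged cluster CFPZ
  updated: d(CFPZ,L)=69/4, d(CFPZ,O)=43/4, d(CFPZ,U)=67/8, d(CFPZ,X)=63/8
iteration 4: select L,X (d=5, Q=-465/8); attach at lengths (129/16, -49/16); label the merged cluster LX
  updated: d(CFPZ,LX)=161/16, d(LX,O)=8, d(LX,U)=6
iteration 5: select CFPZ,U (d=67/8, Q=-541/16); attach at lengths (393/64, 143/64); label the merged cluster CFPUZ
  updated: d(CFPUZ,LX)=123/32, d(CFPUZ,O)=75/16
iteration 6: select CFPUZ,LX (d=123/32, Q=-529/32); attach at lengths (17/64, 229/64); label the merged cluster CFLPUXZ
  updated: d(CFLPUXZ,O)=283/64
iteration 7: select CFLPUXZ,O (d=283/64); attach at lengths (283/128, 283/128); label the merged cluster CFLOPUXZ
final tree: ((((C:39/16,((F:7/6,P:5/6):16/5,Z:83/10):57/16):393/64,U:143/64):17/64,(L:129/16,X:-49/16):229/64):283/128,O:283/128)
total length: 2633/64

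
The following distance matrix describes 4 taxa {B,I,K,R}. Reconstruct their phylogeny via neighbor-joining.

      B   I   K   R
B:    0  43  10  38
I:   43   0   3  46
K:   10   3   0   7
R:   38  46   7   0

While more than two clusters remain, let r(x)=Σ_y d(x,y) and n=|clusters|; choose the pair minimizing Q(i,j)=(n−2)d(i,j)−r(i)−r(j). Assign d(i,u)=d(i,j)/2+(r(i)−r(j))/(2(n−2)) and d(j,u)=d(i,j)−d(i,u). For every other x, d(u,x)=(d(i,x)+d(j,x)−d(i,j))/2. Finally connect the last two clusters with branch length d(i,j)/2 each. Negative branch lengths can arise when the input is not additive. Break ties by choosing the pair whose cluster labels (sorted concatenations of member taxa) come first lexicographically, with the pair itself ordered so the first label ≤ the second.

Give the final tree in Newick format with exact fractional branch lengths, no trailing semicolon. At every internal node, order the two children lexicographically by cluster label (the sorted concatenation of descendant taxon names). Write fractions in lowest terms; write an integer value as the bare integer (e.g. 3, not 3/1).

1. join B+R (d=38, Q=-106) ⇒ BR; edges |B|=19, |R|=19
  updated: d(BR,I)=51/2, d(BR,K)=-21/2
2. join BR+I (d=51/2, Q=-18) ⇒ BIR; edges |BR|=6, |I|=39/2
  updated: d(BIR,K)=-33/2
3. join BIR+K (d=-33/2) ⇒ BIKR; edges |BIR|=-33/4, |K|=-33/4
final tree: (((B:19,R:19):6,I:39/2):-33/4,K:-33/4)
total length: 47

(((B:19,R:19):6,I:39/2):-33/4,K:-33/4)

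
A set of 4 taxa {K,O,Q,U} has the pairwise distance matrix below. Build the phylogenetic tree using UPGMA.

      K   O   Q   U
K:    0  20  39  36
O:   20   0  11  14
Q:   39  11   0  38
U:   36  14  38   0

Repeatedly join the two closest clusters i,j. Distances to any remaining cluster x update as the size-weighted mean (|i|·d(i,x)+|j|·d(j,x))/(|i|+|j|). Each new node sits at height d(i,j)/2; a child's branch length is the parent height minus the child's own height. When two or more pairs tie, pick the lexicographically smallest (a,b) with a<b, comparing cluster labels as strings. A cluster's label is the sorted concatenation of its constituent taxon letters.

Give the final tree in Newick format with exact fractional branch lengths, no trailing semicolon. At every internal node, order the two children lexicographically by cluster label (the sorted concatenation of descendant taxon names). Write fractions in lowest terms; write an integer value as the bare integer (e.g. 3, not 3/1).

step 1: merge (O,Q) at d=11; branch lengths O→11/2, Q→11/2; new cluster OQ
  updated: d(K,OQ)=59/2, d(OQ,U)=26
step 2: merge (OQ,U) at d=26; branch lengths OQ→15/2, U→13; new cluster OQU
  updated: d(K,OQU)=95/3
step 3: merge (K,OQU) at d=95/3; branch lengths K→95/6, OQU→17/6; new cluster KOQU
final tree: (K:95/6,((O:11/2,Q:11/2):15/2,U:13):17/6)
total length: 301/6

(K:95/6,((O:11/2,Q:11/2):15/2,U:13):17/6)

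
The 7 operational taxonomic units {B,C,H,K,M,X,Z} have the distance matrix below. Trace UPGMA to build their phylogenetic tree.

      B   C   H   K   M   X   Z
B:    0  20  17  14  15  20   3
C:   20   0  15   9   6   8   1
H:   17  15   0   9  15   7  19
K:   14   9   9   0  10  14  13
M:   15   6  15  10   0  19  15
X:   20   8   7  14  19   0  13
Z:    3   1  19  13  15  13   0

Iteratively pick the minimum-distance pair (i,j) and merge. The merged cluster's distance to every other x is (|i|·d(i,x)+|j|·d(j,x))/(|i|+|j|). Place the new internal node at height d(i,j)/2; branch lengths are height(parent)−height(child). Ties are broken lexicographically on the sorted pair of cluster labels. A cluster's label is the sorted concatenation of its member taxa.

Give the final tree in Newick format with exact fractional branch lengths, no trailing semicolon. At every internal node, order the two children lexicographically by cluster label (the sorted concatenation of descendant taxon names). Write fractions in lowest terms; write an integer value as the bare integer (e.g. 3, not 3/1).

((B:13/2,((C:1/2,Z:1/2):39/8,(K:5,M:5):3/8):9/8):19/20,(H:7/2,X:7/2):79/20)

1. join C+Z (d=1) ⇒ CZ; edges |C|=1/2, |Z|=1/2
  updated: d(B,CZ)=23/2, d(CZ,H)=17, d(CZ,K)=11, d(CZ,M)=21/2, d(CZ,X)=21/2
2. join H+X (d=7) ⇒ HX; edges |H|=7/2, |X|=7/2
  updated: d(B,HX)=37/2, d(CZ,HX)=55/4, d(HX,K)=23/2, d(HX,M)=17
3. join K+M (d=10) ⇒ KM; edges |K|=5, |M|=5
  updated: d(B,KM)=29/2, d(CZ,KM)=43/4, d(HX,KM)=57/4
4. join CZ+KM (d=43/4) ⇒ CKMZ; edges |CZ|=39/8, |KM|=3/8
  updated: d(B,CKMZ)=13, d(CKMZ,HX)=14
5. join B+CKMZ (d=13) ⇒ BCKMZ; edges |B|=13/2, |CKMZ|=9/8
  updated: d(BCKMZ,HX)=149/10
6. join BCKMZ+HX (d=149/10) ⇒ BCHKMXZ; edges |BCKMZ|=19/20, |HX|=79/20
final tree: ((B:13/2,((C:1/2,Z:1/2):39/8,(K:5,M:5):3/8):9/8):19/20,(H:7/2,X:7/2):79/20)
total length: 1431/40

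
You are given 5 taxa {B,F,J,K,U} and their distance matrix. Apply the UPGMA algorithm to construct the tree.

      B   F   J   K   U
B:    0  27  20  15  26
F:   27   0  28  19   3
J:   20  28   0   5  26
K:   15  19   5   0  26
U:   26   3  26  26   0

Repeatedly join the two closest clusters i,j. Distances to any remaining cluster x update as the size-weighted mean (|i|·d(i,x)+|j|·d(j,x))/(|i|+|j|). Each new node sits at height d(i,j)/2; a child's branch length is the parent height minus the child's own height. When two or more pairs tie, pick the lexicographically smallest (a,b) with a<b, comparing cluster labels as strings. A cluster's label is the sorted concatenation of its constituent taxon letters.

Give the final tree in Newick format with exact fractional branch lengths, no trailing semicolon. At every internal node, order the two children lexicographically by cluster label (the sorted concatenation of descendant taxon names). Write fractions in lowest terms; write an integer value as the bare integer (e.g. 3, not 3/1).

((B:35/4,(J:5/2,K:5/2):25/4):47/12,(F:3/2,U:3/2):67/6)

iteration 1: select F,U (d=3); attach at lengths (3/2, 3/2); label the merged cluster FU
  updated: d(B,FU)=53/2, d(FU,J)=27, d(FU,K)=45/2
iteration 2: select J,K (d=5); attach at lengths (5/2, 5/2); label the merged cluster JK
  updated: d(B,JK)=35/2, d(FU,JK)=99/4
iteration 3: select B,JK (d=35/2); attach at lengths (35/4, 25/4); label the merged cluster BJK
  updated: d(BJK,FU)=76/3
iteration 4: select BJK,FU (d=76/3); attach at lengths (47/12, 67/6); label the merged cluster BFJKU
final tree: ((B:35/4,(J:5/2,K:5/2):25/4):47/12,(F:3/2,U:3/2):67/6)
total length: 457/12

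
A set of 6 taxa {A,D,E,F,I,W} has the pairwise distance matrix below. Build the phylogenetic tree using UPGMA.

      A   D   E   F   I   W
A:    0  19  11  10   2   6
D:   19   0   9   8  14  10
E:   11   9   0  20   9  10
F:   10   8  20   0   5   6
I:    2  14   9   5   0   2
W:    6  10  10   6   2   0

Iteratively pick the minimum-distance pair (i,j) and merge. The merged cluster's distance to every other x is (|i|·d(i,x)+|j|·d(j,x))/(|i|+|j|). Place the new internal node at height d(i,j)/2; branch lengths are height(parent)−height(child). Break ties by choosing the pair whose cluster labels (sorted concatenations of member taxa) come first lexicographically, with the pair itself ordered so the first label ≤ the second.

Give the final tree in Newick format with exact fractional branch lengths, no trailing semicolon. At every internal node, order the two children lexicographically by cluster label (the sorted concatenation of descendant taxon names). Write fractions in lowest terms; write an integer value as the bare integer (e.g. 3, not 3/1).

((((A:1,I:1):1,W:2):3/2,F:7/2):45/16,(D:9/2,E:9/2):29/16)

1. join A+I (d=2) ⇒ AI; edges |A|=1, |I|=1
  updated: d(AI,D)=33/2, d(AI,E)=10, d(AI,F)=15/2, d(AI,W)=4
2. join AI+W (d=4) ⇒ AIW; edges |AI|=1, |W|=2
  updated: d(AIW,D)=43/3, d(AIW,E)=10, d(AIW,F)=7
3. join AIW+F (d=7) ⇒ AFIW; edges |AIW|=3/2, |F|=7/2
  updated: d(AFIW,D)=51/4, d(AFIW,E)=25/2
4. join D+E (d=9) ⇒ DE; edges |D|=9/2, |E|=9/2
  updated: d(AFIW,DE)=101/8
5. join AFIW+DE (d=101/8) ⇒ ADEFIW; edges |AFIW|=45/16, |DE|=29/16
final tree: ((((A:1,I:1):1,W:2):3/2,F:7/2):45/16,(D:9/2,E:9/2):29/16)
total length: 189/8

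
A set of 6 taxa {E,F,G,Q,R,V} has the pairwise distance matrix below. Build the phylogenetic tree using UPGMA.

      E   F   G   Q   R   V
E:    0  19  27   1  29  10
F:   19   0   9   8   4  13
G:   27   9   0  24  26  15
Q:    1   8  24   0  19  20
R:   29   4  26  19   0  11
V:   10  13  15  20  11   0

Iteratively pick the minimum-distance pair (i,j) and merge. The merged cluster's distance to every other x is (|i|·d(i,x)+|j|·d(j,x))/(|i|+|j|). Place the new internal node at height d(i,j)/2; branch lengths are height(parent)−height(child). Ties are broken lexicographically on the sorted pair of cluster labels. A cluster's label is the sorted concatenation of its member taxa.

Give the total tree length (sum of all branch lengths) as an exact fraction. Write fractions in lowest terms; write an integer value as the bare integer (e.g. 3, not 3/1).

109/3

step 1: merge (E,Q) at d=1; branch lengths E→1/2, Q→1/2; new cluster EQ
  updated: d(EQ,F)=27/2, d(EQ,G)=51/2, d(EQ,R)=24, d(EQ,V)=15
step 2: merge (F,R) at d=4; branch lengths F→2, R→2; new cluster FR
  updated: d(EQ,FR)=75/4, d(FR,G)=35/2, d(FR,V)=12
step 3: merge (FR,V) at d=12; branch lengths FR→4, V→6; new cluster FRV
  updated: d(EQ,FRV)=35/2, d(FRV,G)=50/3
step 4: merge (FRV,G) at d=50/3; branch lengths FRV→7/3, G→25/3; new cluster FGRV
  updated: d(EQ,FGRV)=39/2
step 5: merge (EQ,FGRV) at d=39/2; branch lengths EQ→37/4, FGRV→17/12; new cluster EFGQRV
final tree: ((E:1/2,Q:1/2):37/4,(((F:2,R:2):4,V:6):7/3,G:25/3):17/12)
total length: 109/3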